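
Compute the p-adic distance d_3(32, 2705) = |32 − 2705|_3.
d_3(32, 2705) = 1/243

Step 1 — x − y = 32 − 2705 = -2673. Step 2 — v_3(-2673) = 5 (factor: -2673 = −(3^5 · 11); the sign does not affect v_p). Step 3 — |x − y|_3 = 3^{-5} = 1/243.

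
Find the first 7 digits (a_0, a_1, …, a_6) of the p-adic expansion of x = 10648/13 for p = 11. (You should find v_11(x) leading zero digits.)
(a_0, …, a_6) = (0, 0, 0, 4, 9, 0, 5)

v_11(10648/13) = 3, so a_0 = ... = a_2 = 0. Factor out: x = 11^3 · u with u = 8/13 a unit in ℤ_11. Expand u iteratively via a_{v+i} = u_i mod 11, u_{i+1} = (u_i − a_{v+i})/11:
  u_0 = 8/13;  a_3 = 4;  u_1 = (u_0 − 4)/11 = -4/13
  u_1 = -4/13;  a_4 = 9;  u_2 = (u_1 − 9)/11 = -11/13
  u_2 = -11/13;  a_5 = 0;  u_3 = (u_2 − 0)/11 = -1/13
  u_3 = -1/13;  a_6 = 5;  u_4 = (u_3 − 5)/11 = -6/13
Digits: (0, 0, 0, 4, 9, 0, 5).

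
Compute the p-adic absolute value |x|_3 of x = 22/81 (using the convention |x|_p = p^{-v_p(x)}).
|22/81|_3 = 81

Step 1 — compute v_3(x) by factoring powers of 3 out of the numerator and denominator: v_3(22/81) = -4. Step 2 — apply |x|_p = p^{-v_p(x)} = 3^{4} = 81.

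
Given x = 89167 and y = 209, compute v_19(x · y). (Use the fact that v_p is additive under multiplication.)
v_19(18635903) = 4

v_p(x) = 3 (factor: 89167 = 19^3 · 13); v_p(y) = 1 (factor: 209 = 19^1 · 11). Additivity: v_p(xy) = v_p(x) + v_p(y) = 3 + 1 = 4. (Direct check: xy = 18635903 = 19^4 · (143).)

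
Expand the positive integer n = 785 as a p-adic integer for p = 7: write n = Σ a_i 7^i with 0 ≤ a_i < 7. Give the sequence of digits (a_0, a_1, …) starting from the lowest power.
(a_0, a_1, …) = (1, 0, 2, 2)

Repeated division by 7 gives the digits low-to-high: 785 = 1 + 2·7^2 + 2·7^3. Digit sequence: (1, 0, 2, 2).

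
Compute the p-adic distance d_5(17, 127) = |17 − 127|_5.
d_5(17, 127) = 1/5

Step 1 — x − y = 17 − 127 = -110. Step 2 — v_5(-110) = 1 (factor: -110 = −(5^1 · 22); the sign does not affect v_p). Step 3 — |x − y|_5 = 5^{-1} = 1/5.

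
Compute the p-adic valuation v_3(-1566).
v_3(-1566) = 3

v_3(n) is the largest exponent k such that 3^k divides n. Factor out: -1566 = -3^3 · 58. (Sign doesn't affect v_p.) So v_3(-1566) = 3.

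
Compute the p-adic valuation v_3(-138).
v_3(-138) = 1

v_3(n) is the largest exponent k such that 3^k divides n. Factor out: -138 = -3^1 · 46. (Sign doesn't affect v_p.) So v_3(-138) = 1.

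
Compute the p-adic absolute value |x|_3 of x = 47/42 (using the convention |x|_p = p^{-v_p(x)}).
|47/42|_3 = 3

Step 1 — compute v_3(x) by factoring powers of 3 out of the numerator and denominator: v_3(47/42) = -1. Step 2 — apply |x|_p = p^{-v_p(x)} = 3^{1} = 3.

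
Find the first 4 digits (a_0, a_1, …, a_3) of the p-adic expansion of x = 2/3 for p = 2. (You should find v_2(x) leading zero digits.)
(a_0, …, a_3) = (0, 1, 1, 0)

v_2(2/3) = 1, so a_0 = ... = a_0 = 0. Factor out: x = 2^1 · u with u = 1/3 a unit in ℤ_2. Expand u iteratively via a_{v+i} = u_i mod 2, u_{i+1} = (u_i − a_{v+i})/2:
  u_0 = 1/3;  a_1 = 1;  u_1 = (u_0 − 1)/2 = -1/3
  u_1 = -1/3;  a_2 = 1;  u_2 = (u_1 − 1)/2 = -2/3
  u_2 = -2/3;  a_3 = 0;  u_3 = (u_2 − 0)/2 = -1/3
Digits: (0, 1, 1, 0).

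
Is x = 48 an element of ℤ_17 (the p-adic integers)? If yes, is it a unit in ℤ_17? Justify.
x ∈ ℤ_17^× (unit); v_17(x) = 0

ℤ_17 = {x ∈ ℚ_17 : v_17(x) ≥ 0} and ℤ_17^× = {x ∈ ℤ_17 : v_17(x) = 0}. Here v_17(48) = v_17(num) − v_17(den) = 0; compare against these criteria.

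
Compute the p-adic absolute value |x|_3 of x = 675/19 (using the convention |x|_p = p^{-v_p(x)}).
|675/19|_3 = 1/27

Step 1 — compute v_3(x) by factoring powers of 3 out of the numerator and denominator: v_3(675/19) = 3. Step 2 — apply |x|_p = p^{-v_p(x)} = 3^{-3} = 1/27.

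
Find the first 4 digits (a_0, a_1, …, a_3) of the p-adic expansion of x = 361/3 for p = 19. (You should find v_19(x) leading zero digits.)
(a_0, …, a_3) = (0, 0, 13, 12)

v_19(361/3) = 2, so a_0 = ... = a_1 = 0. Factor out: x = 19^2 · u with u = 1/3 a unit in ℤ_19. Expand u iteratively via a_{v+i} = u_i mod 19, u_{i+1} = (u_i − a_{v+i})/19:
  u_0 = 1/3;  a_2 = 13;  u_1 = (u_0 − 13)/19 = -2/3
  u_1 = -2/3;  a_3 = 12;  u_2 = (u_1 − 12)/19 = -2/3
Digits: (0, 0, 13, 12).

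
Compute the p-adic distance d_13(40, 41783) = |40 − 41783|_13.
d_13(40, 41783) = 1/2197

Step 1 — x − y = 40 − 41783 = -41743. Step 2 — v_13(-41743) = 3 (factor: -41743 = −(13^3 · 19); the sign does not affect v_p). Step 3 — |x − y|_13 = 13^{-3} = 1/2197.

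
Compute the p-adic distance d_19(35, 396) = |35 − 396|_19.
d_19(35, 396) = 1/361

Step 1 — x − y = 35 − 396 = -361. Step 2 — v_19(-361) = 2 (factor: -361 = −(19^2 · 1); the sign does not affect v_p). Step 3 — |x − y|_19 = 19^{-2} = 1/361.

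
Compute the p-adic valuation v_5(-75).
v_5(-75) = 2

v_5(n) is the largest exponent k such that 5^k divides n. Factor out: -75 = -5^2 · 3. (Sign doesn't affect v_p.) So v_5(-75) = 2.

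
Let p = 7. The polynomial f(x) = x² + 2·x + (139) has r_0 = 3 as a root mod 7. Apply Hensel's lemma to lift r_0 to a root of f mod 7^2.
r_1 = 45 (mod 49)

Hensel: r_{i+1} = r_i − f(r_i)·(f′(r_i))^{-1} mod 7^{i+2}, f′(x) = 2x + 2. Iterate:
  r_0 = 3 (mod 7)
  r_1 = 45 (mod 49)
Final: r = 45 satisfies f(r) ≡ 0 mod 7^2.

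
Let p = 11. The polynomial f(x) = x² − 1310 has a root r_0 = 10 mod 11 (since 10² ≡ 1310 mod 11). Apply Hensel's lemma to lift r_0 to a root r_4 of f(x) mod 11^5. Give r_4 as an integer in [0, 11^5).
r_4 = 22032 (mod 161051)

Hensel's recurrence: r_{i+1} = r_i − f(r_i)·(f′(r_i))^{-1} mod 11^{i+2}, with f′(x) = 2x. Iterate:
  r_0 = 10 (mod 11)
  r_1 = 10 (mod 121)
  r_2 = 736 (mod 1331)
  r_3 = 7391 (mod 14641)
  r_4 = 22032 (mod 161051)
Final: r_4 = 22032, and one checks f(r_4) ≡ 0 mod 11^5.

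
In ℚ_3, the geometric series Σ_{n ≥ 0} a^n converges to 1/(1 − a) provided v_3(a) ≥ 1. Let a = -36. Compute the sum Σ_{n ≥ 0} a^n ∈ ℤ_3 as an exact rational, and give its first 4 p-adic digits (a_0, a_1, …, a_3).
Σ a^n = 1/(1 − a) = 1/37;  first 4 digits = (1, 0, 2, 1)

v_3(a) = 2 ≥ 1, so the series converges in ℤ_3 to 1/(1 − a) = 1/(1 − (-36)) = 1/37. Expand this rational in ℤ_3: compute digits iteratively via d_i = x_i mod 3, x_{i+1} = (x_i − d_i)/3. The first 4 digits are (1, 0, 2, 1).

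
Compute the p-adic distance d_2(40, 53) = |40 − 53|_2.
d_2(40, 53) = 1

Step 1 — x − y = 40 − 53 = -13. Step 2 — v_2(-13) = 0 (factor: -13 = −(2^0 · 13); the sign does not affect v_p). Step 3 — |x − y|_2 = 2^{0} = 1.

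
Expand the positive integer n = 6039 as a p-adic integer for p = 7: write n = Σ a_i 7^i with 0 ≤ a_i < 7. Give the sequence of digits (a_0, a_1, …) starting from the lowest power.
(a_0, a_1, …) = (5, 1, 4, 3, 2)

Repeated division by 7 gives the digits low-to-high: 6039 = 5 + 1·7^1 + 4·7^2 + 3·7^3 + 2·7^4. Digit sequence: (5, 1, 4, 3, 2).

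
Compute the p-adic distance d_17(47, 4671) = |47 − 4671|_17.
d_17(47, 4671) = 1/289

Step 1 — x − y = 47 − 4671 = -4624. Step 2 — v_17(-4624) = 2 (factor: -4624 = −(17^2 · 16); the sign does not affect v_p). Step 3 — |x − y|_17 = 17^{-2} = 1/289.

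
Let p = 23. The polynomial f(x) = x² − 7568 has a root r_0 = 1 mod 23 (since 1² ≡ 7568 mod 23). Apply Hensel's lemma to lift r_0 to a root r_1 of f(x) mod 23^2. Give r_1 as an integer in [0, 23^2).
r_1 = 346 (mod 529)

Hensel's recurrence: r_{i+1} = r_i − f(r_i)·(f′(r_i))^{-1} mod 23^{i+2}, with f′(x) = 2x. Iterate:
  r_0 = 1 (mod 23)
  r_1 = 346 (mod 529)
Final: r_1 = 346, and one checks f(r_1) ≡ 0 mod 23^2.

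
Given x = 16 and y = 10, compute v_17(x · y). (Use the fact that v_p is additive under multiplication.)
v_17(160) = 0

v_p(x) = 0 (factor: 16 = 17^0 · 16); v_p(y) = 0 (factor: 10 = 17^0 · 10). Additivity: v_p(xy) = v_p(x) + v_p(y) = 0 + 0 = 0. (Direct check: xy = 160 = 17^0 · (160).)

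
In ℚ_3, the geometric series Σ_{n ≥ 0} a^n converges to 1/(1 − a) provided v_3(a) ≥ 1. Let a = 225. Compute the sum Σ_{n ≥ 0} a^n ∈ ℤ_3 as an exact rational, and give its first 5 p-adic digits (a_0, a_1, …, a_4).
Σ a^n = 1/(1 − a) = -1/224;  first 5 digits = (1, 0, 1, 2, 0)

v_3(a) = 2 ≥ 1, so the series converges in ℤ_3 to 1/(1 − a) = 1/(1 − 225) = -1/224. Expand this rational in ℤ_3: compute digits iteratively via d_i = x_i mod 3, x_{i+1} = (x_i − d_i)/3. The first 5 digits are (1, 0, 1, 2, 0).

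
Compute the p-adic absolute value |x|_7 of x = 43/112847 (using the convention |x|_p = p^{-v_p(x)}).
|43/112847|_7 = 2401

Step 1 — compute v_7(x) by factoring powers of 7 out of the numerator and denominator: v_7(43/112847) = -4. Step 2 — apply |x|_p = p^{-v_p(x)} = 7^{4} = 2401.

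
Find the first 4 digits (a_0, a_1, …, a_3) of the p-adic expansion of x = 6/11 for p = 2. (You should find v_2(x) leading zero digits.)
(a_0, …, a_3) = (0, 1, 0, 0)

v_2(6/11) = 1, so a_0 = ... = a_0 = 0. Factor out: x = 2^1 · u with u = 3/11 a unit in ℤ_2. Expand u iteratively via a_{v+i} = u_i mod 2, u_{i+1} = (u_i − a_{v+i})/2:
  u_0 = 3/11;  a_1 = 1;  u_1 = (u_0 − 1)/2 = -4/11
  u_1 = -4/11;  a_2 = 0;  u_2 = (u_1 − 0)/2 = -2/11
  u_2 = -2/11;  a_3 = 0;  u_3 = (u_2 − 0)/2 = -1/11
Digits: (0, 1, 0, 0).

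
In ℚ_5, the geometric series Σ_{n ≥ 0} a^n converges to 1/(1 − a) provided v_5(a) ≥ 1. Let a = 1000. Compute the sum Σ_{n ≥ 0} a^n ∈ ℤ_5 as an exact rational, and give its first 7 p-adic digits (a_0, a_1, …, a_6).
Σ a^n = 1/(1 − a) = -1/999;  first 7 digits = (1, 0, 0, 3, 1, 0, 4)

v_5(a) = 3 ≥ 1, so the series converges in ℤ_5 to 1/(1 − a) = 1/(1 − 1000) = -1/999. Expand this rational in ℤ_5: compute digits iteratively via d_i = x_i mod 5, x_{i+1} = (x_i − d_i)/5. The first 7 digits are (1, 0, 0, 3, 1, 0, 4).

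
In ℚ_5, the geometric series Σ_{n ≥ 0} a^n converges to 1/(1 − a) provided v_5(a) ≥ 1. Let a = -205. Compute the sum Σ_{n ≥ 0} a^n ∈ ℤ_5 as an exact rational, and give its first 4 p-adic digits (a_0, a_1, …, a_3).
Σ a^n = 1/(1 − a) = 1/206;  first 4 digits = (1, 4, 2, 3)

v_5(a) = 1 ≥ 1, so the series converges in ℤ_5 to 1/(1 − a) = 1/(1 − (-205)) = 1/206. Expand this rational in ℤ_5: compute digits iteratively via d_i = x_i mod 5, x_{i+1} = (x_i − d_i)/5. The first 4 digits are (1, 4, 2, 3).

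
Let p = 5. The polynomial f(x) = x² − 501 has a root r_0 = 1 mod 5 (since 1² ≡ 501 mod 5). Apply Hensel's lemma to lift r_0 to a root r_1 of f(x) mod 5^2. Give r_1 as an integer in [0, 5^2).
r_1 = 1 (mod 25)

Hensel's recurrence: r_{i+1} = r_i − f(r_i)·(f′(r_i))^{-1} mod 5^{i+2}, with f′(x) = 2x. Iterate:
  r_0 = 1 (mod 5)
  r_1 = 1 (mod 25)
Final: r_1 = 1, and one checks f(r_1) ≡ 0 mod 5^2.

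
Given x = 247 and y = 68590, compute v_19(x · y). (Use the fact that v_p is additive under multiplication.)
v_19(16941730) = 4

v_p(x) = 1 (factor: 247 = 19^1 · 13); v_p(y) = 3 (factor: 68590 = 19^3 · 10). Additivity: v_p(xy) = v_p(x) + v_p(y) = 1 + 3 = 4. (Direct check: xy = 16941730 = 19^4 · (130).)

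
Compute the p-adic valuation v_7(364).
v_7(364) = 1

v_7(n) is the largest exponent k such that 7^k divides n. Factor out: 364 = 7^1 · 52. (Sign doesn't affect v_p.) So v_7(364) = 1.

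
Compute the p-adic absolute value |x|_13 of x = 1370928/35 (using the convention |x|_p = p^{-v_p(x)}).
|1370928/35|_13 = 1/28561

Step 1 — compute v_13(x) by factoring powers of 13 out of the numerator and denominator: v_13(1370928/35) = 4. Step 2 — apply |x|_p = p^{-v_p(x)} = 13^{-4} = 1/28561.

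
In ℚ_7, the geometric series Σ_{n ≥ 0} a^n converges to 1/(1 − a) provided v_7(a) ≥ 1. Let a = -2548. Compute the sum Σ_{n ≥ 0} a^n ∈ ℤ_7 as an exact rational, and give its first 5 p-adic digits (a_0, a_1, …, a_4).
Σ a^n = 1/(1 − a) = 1/2549;  first 5 digits = (1, 0, 4, 6, 0)

v_7(a) = 2 ≥ 1, so the series converges in ℤ_7 to 1/(1 − a) = 1/(1 − (-2548)) = 1/2549. Expand this rational in ℤ_7: compute digits iteratively via d_i = x_i mod 7, x_{i+1} = (x_i − d_i)/7. The first 5 digits are (1, 0, 4, 6, 0).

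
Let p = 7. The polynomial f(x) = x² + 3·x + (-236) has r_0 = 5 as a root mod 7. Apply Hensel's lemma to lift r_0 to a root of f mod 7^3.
r_2 = 152 (mod 343)

Hensel: r_{i+1} = r_i − f(r_i)·(f′(r_i))^{-1} mod 7^{i+2}, f′(x) = 2x + 3. Iterate:
  r_0 = 5 (mod 7)
  r_1 = 5 (mod 49)
  r_2 = 152 (mod 343)
Final: r = 152 satisfies f(r) ≡ 0 mod 7^3.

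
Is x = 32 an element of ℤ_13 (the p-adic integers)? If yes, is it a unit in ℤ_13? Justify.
x ∈ ℤ_13^× (unit); v_13(x) = 0

ℤ_13 = {x ∈ ℚ_13 : v_13(x) ≥ 0} and ℤ_13^× = {x ∈ ℤ_13 : v_13(x) = 0}. Here v_13(32) = v_13(num) − v_13(den) = 0; compare against these criteria.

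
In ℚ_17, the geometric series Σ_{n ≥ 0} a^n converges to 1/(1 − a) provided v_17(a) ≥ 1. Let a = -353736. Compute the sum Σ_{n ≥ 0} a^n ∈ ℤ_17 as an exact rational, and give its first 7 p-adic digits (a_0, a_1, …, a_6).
Σ a^n = 1/(1 − a) = 1/353737;  first 7 digits = (1, 0, 0, 13, 12, 16, 15)

v_17(a) = 3 ≥ 1, so the series converges in ℤ_17 to 1/(1 − a) = 1/(1 − (-353736)) = 1/353737. Expand this rational in ℤ_17: compute digits iteratively via d_i = x_i mod 17, x_{i+1} = (x_i − d_i)/17. The first 7 digits are (1, 0, 0, 13, 12, 16, 15).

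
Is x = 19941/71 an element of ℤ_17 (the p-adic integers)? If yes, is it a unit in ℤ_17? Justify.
x ∈ ℤ_17 but not a unit; v_17(x) = 2 > 0

ℤ_17 = {x ∈ ℚ_17 : v_17(x) ≥ 0} and ℤ_17^× = {x ∈ ℤ_17 : v_17(x) = 0}. Here v_17(19941/71) = v_17(num) − v_17(den) = 2; compare against these criteria.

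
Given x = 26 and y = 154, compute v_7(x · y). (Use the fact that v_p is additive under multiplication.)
v_7(4004) = 1

v_p(x) = 0 (factor: 26 = 7^0 · 26); v_p(y) = 1 (factor: 154 = 7^1 · 22). Additivity: v_p(xy) = v_p(x) + v_p(y) = 0 + 1 = 1. (Direct check: xy = 4004 = 7^1 · (572).)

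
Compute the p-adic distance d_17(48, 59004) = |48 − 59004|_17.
d_17(48, 59004) = 1/4913

Step 1 — x − y = 48 − 59004 = -58956. Step 2 — v_17(-58956) = 3 (factor: -58956 = −(17^3 · 12); the sign does not affect v_p). Step 3 — |x − y|_17 = 17^{-3} = 1/4913.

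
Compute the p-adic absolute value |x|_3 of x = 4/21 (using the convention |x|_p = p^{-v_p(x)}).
|4/21|_3 = 3

Step 1 — compute v_3(x) by factoring powers of 3 out of the numerator and denominator: v_3(4/21) = -1. Step 2 — apply |x|_p = p^{-v_p(x)} = 3^{1} = 3.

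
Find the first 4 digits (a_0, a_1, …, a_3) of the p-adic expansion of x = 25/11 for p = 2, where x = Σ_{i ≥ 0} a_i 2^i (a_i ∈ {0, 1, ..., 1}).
(a_0, …, a_3) = (1, 1, 0, 1)

v_2(25/11) = 0 (numerator and denominator both coprime to 2), so x ∈ ℤ_2^×. Compute digits iteratively via a_i = x_i mod 2, x_{i+1} = (x_i − a_i)/2, with x_0 = x:
  x_0 = 25/11;  a_0 = 1;  x_1 = (x_0 − 1)/2 = 7/11
  x_1 = 7/11;  a_1 = 1;  x_2 = (x_1 − 1)/2 = -2/11
  x_2 = -2/11;  a_2 = 0;  x_3 = (x_2 − 0)/2 = -1/11
  x_3 = -1/11;  a_3 = 1;  x_4 = (x_3 − 1)/2 = -6/11
Digits: (1, 1, 0, 1).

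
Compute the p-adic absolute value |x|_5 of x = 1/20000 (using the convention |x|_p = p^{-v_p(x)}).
|1/20000|_5 = 625

Step 1 — compute v_5(x) by factoring powers of 5 out of the numerator and denominator: v_5(1/20000) = -4. Step 2 — apply |x|_p = p^{-v_p(x)} = 5^{4} = 625.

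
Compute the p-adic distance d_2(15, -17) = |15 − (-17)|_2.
d_2(15, -17) = 1/32

Step 1 — x − y = 15 − (-17) = 32. Step 2 — v_2(32) = 5 (factor: 32 = (2^5 · 1); the sign does not affect v_p). Step 3 — |x − y|_2 = 2^{-5} = 1/32.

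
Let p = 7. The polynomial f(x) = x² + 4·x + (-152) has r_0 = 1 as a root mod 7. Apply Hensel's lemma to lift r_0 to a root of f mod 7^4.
r_3 = 1226 (mod 2401)

Hensel: r_{i+1} = r_i − f(r_i)·(f′(r_i))^{-1} mod 7^{i+2}, f′(x) = 2x + 4. Iterate:
  r_0 = 1 (mod 7)
  r_1 = 1 (mod 49)
  r_2 = 197 (mod 343)
  r_3 = 1226 (mod 2401)
Final: r = 1226 satisfies f(r) ≡ 0 mod 7^4.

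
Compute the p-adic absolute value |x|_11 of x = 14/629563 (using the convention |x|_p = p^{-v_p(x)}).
|14/629563|_11 = 14641

Step 1 — compute v_11(x) by factoring powers of 11 out of the numerator and denominator: v_11(14/629563) = -4. Step 2 — apply |x|_p = p^{-v_p(x)} = 11^{4} = 14641.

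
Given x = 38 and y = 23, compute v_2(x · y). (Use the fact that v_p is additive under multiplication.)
v_2(874) = 1

v_p(x) = 1 (factor: 38 = 2^1 · 19); v_p(y) = 0 (factor: 23 = 2^0 · 23). Additivity: v_p(xy) = v_p(x) + v_p(y) = 1 + 0 = 1. (Direct check: xy = 874 = 2^1 · (437).)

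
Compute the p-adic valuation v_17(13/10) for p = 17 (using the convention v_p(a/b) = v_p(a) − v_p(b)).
v_17(13/10) = 0

Factor powers of 17 from the numerator and denominator of the reduced fraction: 13 = 17^0 · 13 and 10 = 17^0 · 10. Apply v_p(a/b) = v_p(a) − v_p(b): v_17(13/10) = 0 − 0 = 0.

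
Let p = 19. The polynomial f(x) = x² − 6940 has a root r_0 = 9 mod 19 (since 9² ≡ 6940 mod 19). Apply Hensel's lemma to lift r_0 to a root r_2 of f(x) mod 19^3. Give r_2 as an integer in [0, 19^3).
r_2 = 9 (mod 6859)

Hensel's recurrence: r_{i+1} = r_i − f(r_i)·(f′(r_i))^{-1} mod 19^{i+2}, with f′(x) = 2x. Iterate:
  r_0 = 9 (mod 19)
  r_1 = 9 (mod 361)
  r_2 = 9 (mod 6859)
Final: r_2 = 9, and one checks f(r_2) ≡ 0 mod 19^3.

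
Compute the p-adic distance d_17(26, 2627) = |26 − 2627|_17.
d_17(26, 2627) = 1/289

Step 1 — x − y = 26 − 2627 = -2601. Step 2 — v_17(-2601) = 2 (factor: -2601 = −(17^2 · 9); the sign does not affect v_p). Step 3 — |x − y|_17 = 17^{-2} = 1/289.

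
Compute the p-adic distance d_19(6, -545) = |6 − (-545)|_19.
d_19(6, -545) = 1/19

Step 1 — x − y = 6 − (-545) = 551. Step 2 — v_19(551) = 1 (factor: 551 = (19^1 · 29); the sign does not affect v_p). Step 3 — |x − y|_19 = 19^{-1} = 1/19.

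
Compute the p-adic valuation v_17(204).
v_17(204) = 1

v_17(n) is the largest exponent k such that 17^k divides n. Factor out: 204 = 17^1 · 12. (Sign doesn't affect v_p.) So v_17(204) = 1.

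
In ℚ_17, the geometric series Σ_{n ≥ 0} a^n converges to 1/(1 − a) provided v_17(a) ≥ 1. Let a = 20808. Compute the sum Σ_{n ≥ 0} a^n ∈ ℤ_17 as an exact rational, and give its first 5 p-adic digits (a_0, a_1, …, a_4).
Σ a^n = 1/(1 − a) = -1/20807;  first 5 digits = (1, 0, 4, 4, 16)

v_17(a) = 2 ≥ 1, so the series converges in ℤ_17 to 1/(1 − a) = 1/(1 − 20808) = -1/20807. Expand this rational in ℤ_17: compute digits iteratively via d_i = x_i mod 17, x_{i+1} = (x_i − d_i)/17. The first 5 digits are (1, 0, 4, 4, 16).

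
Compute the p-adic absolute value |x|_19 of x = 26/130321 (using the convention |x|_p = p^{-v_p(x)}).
|26/130321|_19 = 130321

Step 1 — compute v_19(x) by factoring powers of 19 out of the numerator and denominator: v_19(26/130321) = -4. Step 2 — apply |x|_p = p^{-v_p(x)} = 19^{4} = 130321.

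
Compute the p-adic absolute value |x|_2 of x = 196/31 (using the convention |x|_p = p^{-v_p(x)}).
|196/31|_2 = 1/4

Step 1 — compute v_2(x) by factoring powers of 2 out of the numerator and denominator: v_2(196/31) = 2. Step 2 — apply |x|_p = p^{-v_p(x)} = 2^{-2} = 1/4.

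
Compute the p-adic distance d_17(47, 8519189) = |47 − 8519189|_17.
d_17(47, 8519189) = 1/1419857

Step 1 — x − y = 47 − 8519189 = -8519142. Step 2 — v_17(-8519142) = 5 (factor: -8519142 = −(17^5 · 6); the sign does not affect v_p). Step 3 — |x − y|_17 = 17^{-5} = 1/1419857.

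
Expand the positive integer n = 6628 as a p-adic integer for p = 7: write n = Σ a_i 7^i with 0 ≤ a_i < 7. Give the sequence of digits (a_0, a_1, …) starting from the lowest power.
(a_0, a_1, …) = (6, 1, 2, 5, 2)

Repeated division by 7 gives the digits low-to-high: 6628 = 6 + 1·7^1 + 2·7^2 + 5·7^3 + 2·7^4. Digit sequence: (6, 1, 2, 5, 2).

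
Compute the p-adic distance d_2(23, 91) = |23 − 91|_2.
d_2(23, 91) = 1/4

Step 1 — x − y = 23 − 91 = -68. Step 2 — v_2(-68) = 2 (factor: -68 = −(2^2 · 17); the sign does not affect v_p). Step 3 — |x − y|_2 = 2^{-2} = 1/4.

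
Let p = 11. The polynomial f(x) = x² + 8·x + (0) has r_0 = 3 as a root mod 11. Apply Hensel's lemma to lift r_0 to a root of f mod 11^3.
r_2 = 1323 (mod 1331)

Hensel: r_{i+1} = r_i − f(r_i)·(f′(r_i))^{-1} mod 11^{i+2}, f′(x) = 2x + 8. Iterate:
  r_0 = 3 (mod 11)
  r_1 = 113 (mod 121)
  r_2 = 1323 (mod 1331)
Final: r = 1323 satisfies f(r) ≡ 0 mod 11^3.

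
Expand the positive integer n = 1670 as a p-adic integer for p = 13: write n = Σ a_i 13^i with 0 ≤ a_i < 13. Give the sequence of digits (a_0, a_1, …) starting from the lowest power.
(a_0, a_1, …) = (6, 11, 9)

Repeated division by 13 gives the digits low-to-high: 1670 = 6 + 11·13^1 + 9·13^2. Digit sequence: (6, 11, 9).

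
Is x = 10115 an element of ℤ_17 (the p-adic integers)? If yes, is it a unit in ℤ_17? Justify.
x ∈ ℤ_17 but not a unit; v_17(x) = 2 > 0

ℤ_17 = {x ∈ ℚ_17 : v_17(x) ≥ 0} and ℤ_17^× = {x ∈ ℤ_17 : v_17(x) = 0}. Here v_17(10115) = v_17(num) − v_17(den) = 2; compare against these criteria.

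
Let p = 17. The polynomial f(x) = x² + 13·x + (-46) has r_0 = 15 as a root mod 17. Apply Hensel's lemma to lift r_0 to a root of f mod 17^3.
r_2 = 134 (mod 4913)

Hensel: r_{i+1} = r_i − f(r_i)·(f′(r_i))^{-1} mod 17^{i+2}, f′(x) = 2x + 13. Iterate:
  r_0 = 15 (mod 17)
  r_1 = 134 (mod 289)
  r_2 = 134 (mod 4913)
Final: r = 134 satisfies f(r) ≡ 0 mod 17^3.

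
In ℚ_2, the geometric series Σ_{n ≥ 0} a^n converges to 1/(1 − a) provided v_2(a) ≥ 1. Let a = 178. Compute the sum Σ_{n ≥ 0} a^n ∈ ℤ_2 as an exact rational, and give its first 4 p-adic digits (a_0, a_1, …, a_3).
Σ a^n = 1/(1 − a) = -1/177;  first 4 digits = (1, 1, 1, 1)

v_2(a) = 1 ≥ 1, so the series converges in ℤ_2 to 1/(1 − a) = 1/(1 − 178) = -1/177. Expand this rational in ℤ_2: compute digits iteratively via d_i = x_i mod 2, x_{i+1} = (x_i − d_i)/2. The first 4 digits are (1, 1, 1, 1).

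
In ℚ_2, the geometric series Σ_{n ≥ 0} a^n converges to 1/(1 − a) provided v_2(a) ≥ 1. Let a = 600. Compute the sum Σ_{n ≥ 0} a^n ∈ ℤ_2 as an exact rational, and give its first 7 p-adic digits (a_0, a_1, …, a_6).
Σ a^n = 1/(1 − a) = -1/599;  first 7 digits = (1, 0, 0, 1, 1, 0, 0)

v_2(a) = 3 ≥ 1, so the series converges in ℤ_2 to 1/(1 − a) = 1/(1 − 600) = -1/599. Expand this rational in ℤ_2: compute digits iteratively via d_i = x_i mod 2, x_{i+1} = (x_i − d_i)/2. The first 7 digits are (1, 0, 0, 1, 1, 0, 0).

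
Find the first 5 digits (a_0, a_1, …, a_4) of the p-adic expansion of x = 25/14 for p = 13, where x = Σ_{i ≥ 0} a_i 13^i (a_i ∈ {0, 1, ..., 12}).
(a_0, …, a_4) = (12, 2, 10, 2, 10)

v_13(25/14) = 0 (numerator and denominator both coprime to 13), so x ∈ ℤ_13^×. Compute digits iteratively via a_i = x_i mod 13, x_{i+1} = (x_i − a_i)/13, with x_0 = x:
  x_0 = 25/14;  a_0 = 12;  x_1 = (x_0 − 12)/13 = -11/14
  x_1 = -11/14;  a_1 = 2;  x_2 = (x_1 − 2)/13 = -3/14
  x_2 = -3/14;  a_2 = 10;  x_3 = (x_2 − 10)/13 = -11/14
  x_3 = -11/14;  a_3 = 2;  x_4 = (x_3 − 2)/13 = -3/14
  x_4 = -3/14;  a_4 = 10;  x_5 = (x_4 − 10)/13 = -11/14
Digits: (12, 2, 10, 2, 10).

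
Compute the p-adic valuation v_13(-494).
v_13(-494) = 1

v_13(n) is the largest exponent k such that 13^k divides n. Factor out: -494 = -13^1 · 38. (Sign doesn't affect v_p.) So v_13(-494) = 1.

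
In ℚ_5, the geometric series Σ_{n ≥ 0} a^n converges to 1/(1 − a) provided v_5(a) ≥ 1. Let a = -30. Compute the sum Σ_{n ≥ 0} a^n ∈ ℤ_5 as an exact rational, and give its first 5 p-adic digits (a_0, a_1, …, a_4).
Σ a^n = 1/(1 − a) = 1/31;  first 5 digits = (1, 4, 4, 0, 4)

v_5(a) = 1 ≥ 1, so the series converges in ℤ_5 to 1/(1 − a) = 1/(1 − (-30)) = 1/31. Expand this rational in ℤ_5: compute digits iteratively via d_i = x_i mod 5, x_{i+1} = (x_i − d_i)/5. The first 5 digits are (1, 4, 4, 0, 4).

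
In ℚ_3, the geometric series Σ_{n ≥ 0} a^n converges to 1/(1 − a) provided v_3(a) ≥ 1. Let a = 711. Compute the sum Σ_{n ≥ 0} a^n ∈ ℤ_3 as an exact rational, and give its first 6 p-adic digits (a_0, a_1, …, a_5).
Σ a^n = 1/(1 − a) = -1/710;  first 6 digits = (1, 0, 1, 2, 0, 1)

v_3(a) = 2 ≥ 1, so the series converges in ℤ_3 to 1/(1 − a) = 1/(1 − 711) = -1/710. Expand this rational in ℤ_3: compute digits iteratively via d_i = x_i mod 3, x_{i+1} = (x_i − d_i)/3. The first 6 digits are (1, 0, 1, 2, 0, 1).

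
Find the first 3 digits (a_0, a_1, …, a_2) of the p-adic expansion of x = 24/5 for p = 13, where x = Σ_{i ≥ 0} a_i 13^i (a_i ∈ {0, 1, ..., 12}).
(a_0, …, a_2) = (10, 10, 7)

v_13(24/5) = 0 (numerator and denominator both coprime to 13), so x ∈ ℤ_13^×. Compute digits iteratively via a_i = x_i mod 13, x_{i+1} = (x_i − a_i)/13, with x_0 = x:
  x_0 = 24/5;  a_0 = 10;  x_1 = (x_0 − 10)/13 = -2/5
  x_1 = -2/5;  a_1 = 10;  x_2 = (x_1 − 10)/13 = -4/5
  x_2 = -4/5;  a_2 = 7;  x_3 = (x_2 − 7)/13 = -3/5
Digits: (10, 10, 7).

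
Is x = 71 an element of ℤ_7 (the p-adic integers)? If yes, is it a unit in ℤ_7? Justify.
x ∈ ℤ_7^× (unit); v_7(x) = 0

ℤ_7 = {x ∈ ℚ_7 : v_7(x) ≥ 0} and ℤ_7^× = {x ∈ ℤ_7 : v_7(x) = 0}. Here v_7(71) = v_7(num) − v_7(den) = 0; compare against these criteria.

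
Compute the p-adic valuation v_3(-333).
v_3(-333) = 2

v_3(n) is the largest exponent k such that 3^k divides n. Factor out: -333 = -3^2 · 37. (Sign doesn't affect v_p.) So v_3(-333) = 2.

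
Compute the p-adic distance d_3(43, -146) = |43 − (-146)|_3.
d_3(43, -146) = 1/27

Step 1 — x − y = 43 − (-146) = 189. Step 2 — v_3(189) = 3 (factor: 189 = (3^3 · 7); the sign does not affect v_p). Step 3 — |x − y|_3 = 3^{-3} = 1/27.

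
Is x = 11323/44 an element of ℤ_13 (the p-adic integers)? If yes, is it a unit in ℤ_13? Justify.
x ∈ ℤ_13 but not a unit; v_13(x) = 2 > 0

ℤ_13 = {x ∈ ℚ_13 : v_13(x) ≥ 0} and ℤ_13^× = {x ∈ ℤ_13 : v_13(x) = 0}. Here v_13(11323/44) = v_13(num) − v_13(den) = 2; compare against these criteria.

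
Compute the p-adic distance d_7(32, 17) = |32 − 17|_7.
d_7(32, 17) = 1

Step 1 — x − y = 32 − 17 = 15. Step 2 — v_7(15) = 0 (factor: 15 = (7^0 · 15); the sign does not affect v_p). Step 3 — |x − y|_7 = 7^{0} = 1.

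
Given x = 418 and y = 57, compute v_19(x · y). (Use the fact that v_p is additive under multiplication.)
v_19(23826) = 2

v_p(x) = 1 (factor: 418 = 19^1 · 22); v_p(y) = 1 (factor: 57 = 19^1 · 3). Additivity: v_p(xy) = v_p(x) + v_p(y) = 1 + 1 = 2. (Direct check: xy = 23826 = 19^2 · (66).)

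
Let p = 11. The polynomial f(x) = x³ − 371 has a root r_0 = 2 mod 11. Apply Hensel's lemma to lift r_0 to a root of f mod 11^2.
r_1 = 2 (mod 121)

Hensel: r_{i+1} = r_i − f(r_i)/f′(r_i) mod 11^{i+2}, where f′(x) = 3x². Iterate:
  r_0 = 2 (mod 11)
  r_1 = 2 (mod 121)
Final: r = 2 with f(r) ≡ 0 mod 11^2.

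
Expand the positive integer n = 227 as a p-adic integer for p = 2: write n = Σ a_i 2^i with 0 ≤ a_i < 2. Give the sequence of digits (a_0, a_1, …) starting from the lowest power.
(a_0, a_1, …) = (1, 1, 0, 0, 0, 1, 1, 1)

Repeated division by 2 gives the digits low-to-high: 227 = 1 + 1·2^1 + 1·2^5 + 1·2^6 + 1·2^7. Digit sequence: (1, 1, 0, 0, 0, 1, 1, 1).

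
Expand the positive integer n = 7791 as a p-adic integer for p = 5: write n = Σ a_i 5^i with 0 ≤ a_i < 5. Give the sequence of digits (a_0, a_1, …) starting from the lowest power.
(a_0, a_1, …) = (1, 3, 1, 2, 2, 2)

Repeated division by 5 gives the digits low-to-high: 7791 = 1 + 3·5^1 + 1·5^2 + 2·5^3 + 2·5^4 + 2·5^5. Digit sequence: (1, 3, 1, 2, 2, 2).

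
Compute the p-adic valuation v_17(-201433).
v_17(-201433) = 3

v_17(n) is the largest exponent k such that 17^k divides n. Factor out: -201433 = -17^3 · 41. (Sign doesn't affect v_p.) So v_17(-201433) = 3.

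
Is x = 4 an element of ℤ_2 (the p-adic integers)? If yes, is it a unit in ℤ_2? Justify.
x ∈ ℤ_2 but not a unit; v_2(x) = 2 > 0

ℤ_2 = {x ∈ ℚ_2 : v_2(x) ≥ 0} and ℤ_2^× = {x ∈ ℤ_2 : v_2(x) = 0}. Here v_2(4) = v_2(num) − v_2(den) = 2; compare against these criteria.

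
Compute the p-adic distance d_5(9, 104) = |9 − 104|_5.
d_5(9, 104) = 1/5

Step 1 — x − y = 9 − 104 = -95. Step 2 — v_5(-95) = 1 (factor: -95 = −(5^1 · 19); the sign does not affect v_p). Step 3 — |x − y|_5 = 5^{-1} = 1/5.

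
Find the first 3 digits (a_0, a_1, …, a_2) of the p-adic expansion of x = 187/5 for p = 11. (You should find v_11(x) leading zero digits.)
(a_0, …, a_2) = (0, 10, 6)

v_11(187/5) = 1, so a_0 = ... = a_0 = 0. Factor out: x = 11^1 · u with u = 17/5 a unit in ℤ_11. Expand u iteratively via a_{v+i} = u_i mod 11, u_{i+1} = (u_i − a_{v+i})/11:
  u_0 = 17/5;  a_1 = 10;  u_1 = (u_0 − 10)/11 = -3/5
  u_1 = -3/5;  a_2 = 6;  u_2 = (u_1 − 6)/11 = -3/5
Digits: (0, 10, 6).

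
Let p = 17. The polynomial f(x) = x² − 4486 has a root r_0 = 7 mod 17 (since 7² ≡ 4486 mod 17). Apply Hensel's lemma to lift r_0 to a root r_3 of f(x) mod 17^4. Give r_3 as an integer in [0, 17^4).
r_3 = 75691 (mod 83521)

Hensel's recurrence: r_{i+1} = r_i − f(r_i)·(f′(r_i))^{-1} mod 17^{i+2}, with f′(x) = 2x. Iterate:
  r_0 = 7 (mod 17)
  r_1 = 262 (mod 289)
  r_2 = 1996 (mod 4913)
  r_3 = 75691 (mod 83521)
Final: r_3 = 75691, and one checks f(r_3) ≡ 0 mod 17^4.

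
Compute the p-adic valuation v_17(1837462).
v_17(1837462) = 4

v_17(n) is the largest exponent k such that 17^k divides n. Factor out: 1837462 = 17^4 · 22. (Sign doesn't affect v_p.) So v_17(1837462) = 4.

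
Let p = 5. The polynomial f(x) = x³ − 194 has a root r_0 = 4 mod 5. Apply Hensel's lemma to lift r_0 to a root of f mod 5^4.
r_3 = 539 (mod 625)

Hensel: r_{i+1} = r_i − f(r_i)/f′(r_i) mod 5^{i+2}, where f′(x) = 3x². Iterate:
  r_0 = 4 (mod 5)
  r_1 = 14 (mod 25)
  r_2 = 39 (mod 125)
  r_3 = 539 (mod 625)
Final: r = 539 with f(r) ≡ 0 mod 5^4.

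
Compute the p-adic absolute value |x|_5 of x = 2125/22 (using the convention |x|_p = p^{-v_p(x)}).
|2125/22|_5 = 1/125

Step 1 — compute v_5(x) by factoring powers of 5 out of the numerator and denominator: v_5(2125/22) = 3. Step 2 — apply |x|_p = p^{-v_p(x)} = 5^{-3} = 1/125.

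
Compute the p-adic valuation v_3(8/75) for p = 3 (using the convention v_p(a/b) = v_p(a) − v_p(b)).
v_3(8/75) = -1

Factor powers of 3 from the numerator and denominator of the reduced fraction: 8 = 3^0 · 8 and 75 = 3^1 · 25. Apply v_p(a/b) = v_p(a) − v_p(b): v_3(8/75) = 0 − 1 = -1.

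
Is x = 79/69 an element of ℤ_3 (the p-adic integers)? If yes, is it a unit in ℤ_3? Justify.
x ∉ ℤ_3 (v_3(x) = -1 < 0)

ℤ_3 = {x ∈ ℚ_3 : v_3(x) ≥ 0} and ℤ_3^× = {x ∈ ℤ_3 : v_3(x) = 0}. Here v_3(79/69) = v_3(num) − v_3(den) = -1; compare against these criteria.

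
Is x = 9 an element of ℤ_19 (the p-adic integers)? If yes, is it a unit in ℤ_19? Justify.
x ∈ ℤ_19^× (unit); v_19(x) = 0

ℤ_19 = {x ∈ ℚ_19 : v_19(x) ≥ 0} and ℤ_19^× = {x ∈ ℤ_19 : v_19(x) = 0}. Here v_19(9) = v_19(num) − v_19(den) = 0; compare against these criteria.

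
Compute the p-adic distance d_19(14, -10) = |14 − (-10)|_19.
d_19(14, -10) = 1

Step 1 — x − y = 14 − (-10) = 24. Step 2 — v_19(24) = 0 (factor: 24 = (19^0 · 24); the sign does not affect v_p). Step 3 — |x − y|_19 = 19^{0} = 1.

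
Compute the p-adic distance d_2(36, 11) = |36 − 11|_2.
d_2(36, 11) = 1

Step 1 — x − y = 36 − 11 = 25. Step 2 — v_2(25) = 0 (factor: 25 = (2^0 · 25); the sign does not affect v_p). Step 3 — |x − y|_2 = 2^{0} = 1.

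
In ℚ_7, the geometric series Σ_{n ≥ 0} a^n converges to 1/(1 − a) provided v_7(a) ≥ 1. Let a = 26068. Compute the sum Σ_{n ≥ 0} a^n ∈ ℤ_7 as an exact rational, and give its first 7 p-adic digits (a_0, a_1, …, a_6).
Σ a^n = 1/(1 − a) = -1/26067;  first 7 digits = (1, 0, 0, 6, 3, 1, 1)

v_7(a) = 3 ≥ 1, so the series converges in ℤ_7 to 1/(1 − a) = 1/(1 − 26068) = -1/26067. Expand this rational in ℤ_7: compute digits iteratively via d_i = x_i mod 7, x_{i+1} = (x_i − d_i)/7. The first 7 digits are (1, 0, 0, 6, 3, 1, 1).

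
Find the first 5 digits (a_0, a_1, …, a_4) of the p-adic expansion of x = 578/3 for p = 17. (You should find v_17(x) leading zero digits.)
(a_0, …, a_4) = (0, 0, 12, 5, 11)

v_17(578/3) = 2, so a_0 = ... = a_1 = 0. Factor out: x = 17^2 · u with u = 2/3 a unit in ℤ_17. Expand u iteratively via a_{v+i} = u_i mod 17, u_{i+1} = (u_i − a_{v+i})/17:
  u_0 = 2/3;  a_2 = 12;  u_1 = (u_0 − 12)/17 = -2/3
  u_1 = -2/3;  a_3 = 5;  u_2 = (u_1 − 5)/17 = -1/3
  u_2 = -1/3;  a_4 = 11;  u_3 = (u_2 − 11)/17 = -2/3
Digits: (0, 0, 12, 5, 11).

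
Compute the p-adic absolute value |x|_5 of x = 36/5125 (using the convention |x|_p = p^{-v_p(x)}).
|36/5125|_5 = 125

Step 1 — compute v_5(x) by factoring powers of 5 out of the numerator and denominator: v_5(36/5125) = -3. Step 2 — apply |x|_p = p^{-v_p(x)} = 5^{3} = 125.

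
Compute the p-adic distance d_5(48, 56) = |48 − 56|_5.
d_5(48, 56) = 1

Step 1 — x − y = 48 − 56 = -8. Step 2 — v_5(-8) = 0 (factor: -8 = −(5^0 · 8); the sign does not affect v_p). Step 3 — |x − y|_5 = 5^{0} = 1.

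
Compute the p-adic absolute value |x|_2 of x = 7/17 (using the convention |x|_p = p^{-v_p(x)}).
|7/17|_2 = 1

Step 1 — compute v_2(x) by factoring powers of 2 out of the numerator and denominator: v_2(7/17) = 0. Step 2 — apply |x|_p = p^{-v_p(x)} = 2^{0} = 1.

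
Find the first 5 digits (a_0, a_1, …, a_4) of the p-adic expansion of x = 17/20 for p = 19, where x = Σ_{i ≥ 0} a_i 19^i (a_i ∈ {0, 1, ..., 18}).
(a_0, …, a_4) = (17, 2, 16, 2, 16)

v_19(17/20) = 0 (numerator and denominator both coprime to 19), so x ∈ ℤ_19^×. Compute digits iteratively via a_i = x_i mod 19, x_{i+1} = (x_i − a_i)/19, with x_0 = x:
  x_0 = 17/20;  a_0 = 17;  x_1 = (x_0 − 17)/19 = -17/20
  x_1 = -17/20;  a_1 = 2;  x_2 = (x_1 − 2)/19 = -3/20
  x_2 = -3/20;  a_2 = 16;  x_3 = (x_2 − 16)/19 = -17/20
  x_3 = -17/20;  a_3 = 2;  x_4 = (x_3 − 2)/19 = -3/20
  x_4 = -3/20;  a_4 = 16;  x_5 = (x_4 − 16)/19 = -17/20
Digits: (17, 2, 16, 2, 16).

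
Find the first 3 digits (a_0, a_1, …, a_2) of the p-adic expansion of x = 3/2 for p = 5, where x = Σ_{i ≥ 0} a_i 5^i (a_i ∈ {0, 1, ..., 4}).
(a_0, …, a_2) = (4, 2, 2)

v_5(3/2) = 0 (numerator and denominator both coprime to 5), so x ∈ ℤ_5^×. Compute digits iteratively via a_i = x_i mod 5, x_{i+1} = (x_i − a_i)/5, with x_0 = x:
  x_0 = 3/2;  a_0 = 4;  x_1 = (x_0 − 4)/5 = -1/2
  x_1 = -1/2;  a_1 = 2;  x_2 = (x_1 − 2)/5 = -1/2
  x_2 = -1/2;  a_2 = 2;  x_3 = (x_2 − 2)/5 = -1/2
Digits: (4, 2, 2).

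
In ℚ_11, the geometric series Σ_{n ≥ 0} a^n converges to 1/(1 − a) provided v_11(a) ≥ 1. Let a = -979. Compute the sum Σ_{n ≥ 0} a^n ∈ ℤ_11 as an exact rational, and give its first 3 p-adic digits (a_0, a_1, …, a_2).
Σ a^n = 1/(1 − a) = 1/980;  first 3 digits = (1, 10, 3)

v_11(a) = 1 ≥ 1, so the series converges in ℤ_11 to 1/(1 − a) = 1/(1 − (-979)) = 1/980. Expand this rational in ℤ_11: compute digits iteratively via d_i = x_i mod 11, x_{i+1} = (x_i − d_i)/11. The first 3 digits are (1, 10, 3).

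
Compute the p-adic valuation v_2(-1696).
v_2(-1696) = 5

v_2(n) is the largest exponent k such that 2^k divides n. Factor out: -1696 = -2^5 · 53. (Sign doesn't affect v_p.) So v_2(-1696) = 5.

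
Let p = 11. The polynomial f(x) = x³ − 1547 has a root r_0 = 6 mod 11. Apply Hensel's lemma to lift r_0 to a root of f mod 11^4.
r_3 = 6661 (mod 14641)

Hensel: r_{i+1} = r_i − f(r_i)/f′(r_i) mod 11^{i+2}, where f′(x) = 3x². Iterate:
  r_0 = 6 (mod 11)
  r_1 = 6 (mod 121)
  r_2 = 6 (mod 1331)
  r_3 = 6661 (mod 14641)
Final: r = 6661 with f(r) ≡ 0 mod 11^4.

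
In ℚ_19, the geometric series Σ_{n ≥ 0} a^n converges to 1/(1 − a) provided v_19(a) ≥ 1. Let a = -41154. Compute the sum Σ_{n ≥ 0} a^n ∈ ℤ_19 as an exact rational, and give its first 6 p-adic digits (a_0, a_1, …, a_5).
Σ a^n = 1/(1 − a) = 1/41155;  first 6 digits = (1, 0, 0, 13, 18, 18)

v_19(a) = 3 ≥ 1, so the series converges in ℤ_19 to 1/(1 − a) = 1/(1 − (-41154)) = 1/41155. Expand this rational in ℤ_19: compute digits iteratively via d_i = x_i mod 19, x_{i+1} = (x_i − d_i)/19. The first 6 digits are (1, 0, 0, 13, 18, 18).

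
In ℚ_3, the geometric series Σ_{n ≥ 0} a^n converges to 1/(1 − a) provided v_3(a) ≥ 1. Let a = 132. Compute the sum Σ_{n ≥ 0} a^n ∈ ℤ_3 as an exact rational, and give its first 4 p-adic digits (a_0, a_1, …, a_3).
Σ a^n = 1/(1 − a) = -1/131;  first 4 digits = (1, 2, 0, 1)

v_3(a) = 1 ≥ 1, so the series converges in ℤ_3 to 1/(1 − a) = 1/(1 − 132) = -1/131. Expand this rational in ℤ_3: compute digits iteratively via d_i = x_i mod 3, x_{i+1} = (x_i − d_i)/3. The first 4 digits are (1, 2, 0, 1).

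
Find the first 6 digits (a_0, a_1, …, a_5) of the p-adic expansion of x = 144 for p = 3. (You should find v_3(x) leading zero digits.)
(a_0, …, a_5) = (0, 0, 1, 2, 1, 0)

v_3(144) = 2, so a_0 = ... = a_1 = 0. Factor out: x = 3^2 · u with u = 16 a unit in ℤ_3. Expand u iteratively via a_{v+i} = u_i mod 3, u_{i+1} = (u_i − a_{v+i})/3:
  u_0 = 16;  a_2 = 1;  u_1 = (u_0 − 1)/3 = 5
  u_1 = 5;  a_3 = 2;  u_2 = (u_1 − 2)/3 = 1
  u_2 = 1;  a_4 = 1;  u_3 = (u_2 − 1)/3 = 0
  u_3 = 0;  a_5 = 0;  u_4 = (u_3 − 0)/3 = 0
Digits: (0, 0, 1, 2, 1, 0).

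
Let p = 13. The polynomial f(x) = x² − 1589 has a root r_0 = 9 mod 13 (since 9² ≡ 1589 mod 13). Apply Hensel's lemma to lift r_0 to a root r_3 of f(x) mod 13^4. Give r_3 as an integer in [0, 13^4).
r_3 = 26100 (mod 28561)

Hensel's recurrence: r_{i+1} = r_i − f(r_i)·(f′(r_i))^{-1} mod 13^{i+2}, with f′(x) = 2x. Iterate:
  r_0 = 9 (mod 13)
  r_1 = 74 (mod 169)
  r_2 = 1933 (mod 2197)
  r_3 = 26100 (mod 28561)
Final: r_3 = 26100, and one checks f(r_3) ≡ 0 mod 13^4.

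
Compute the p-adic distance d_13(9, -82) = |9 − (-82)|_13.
d_13(9, -82) = 1/13

Step 1 — x − y = 9 − (-82) = 91. Step 2 — v_13(91) = 1 (factor: 91 = (13^1 · 7); the sign does not affect v_p). Step 3 — |x − y|_13 = 13^{-1} = 1/13.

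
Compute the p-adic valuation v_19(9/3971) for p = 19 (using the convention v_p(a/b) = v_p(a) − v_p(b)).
v_19(9/3971) = -2

Factor powers of 19 from the numerator and denominator of the reduced fraction: 9 = 19^0 · 9 and 3971 = 19^2 · 11. Apply v_p(a/b) = v_p(a) − v_p(b): v_19(9/3971) = 0 − 2 = -2.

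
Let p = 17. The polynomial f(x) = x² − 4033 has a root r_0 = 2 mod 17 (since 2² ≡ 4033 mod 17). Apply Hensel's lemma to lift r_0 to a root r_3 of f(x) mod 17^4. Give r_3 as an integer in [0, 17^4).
r_3 = 28103 (mod 83521)

Hensel's recurrence: r_{i+1} = r_i − f(r_i)·(f′(r_i))^{-1} mod 17^{i+2}, with f′(x) = 2x. Iterate:
  r_0 = 2 (mod 17)
  r_1 = 70 (mod 289)
  r_2 = 3538 (mod 4913)
  r_3 = 28103 (mod 83521)
Final: r_3 = 28103, and one checks f(r_3) ≡ 0 mod 17^4.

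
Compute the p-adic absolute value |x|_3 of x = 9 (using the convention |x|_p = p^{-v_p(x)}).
|9|_3 = 1/9

Step 1 — compute v_3(x) by factoring powers of 3 out of the numerator and denominator: v_3(9) = 2. Step 2 — apply |x|_p = p^{-v_p(x)} = 3^{-2} = 1/9.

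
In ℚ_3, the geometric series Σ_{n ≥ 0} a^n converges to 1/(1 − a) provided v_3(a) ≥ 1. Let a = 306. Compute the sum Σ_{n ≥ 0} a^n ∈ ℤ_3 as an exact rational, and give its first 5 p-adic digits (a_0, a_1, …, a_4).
Σ a^n = 1/(1 − a) = -1/305;  first 5 digits = (1, 0, 1, 2, 1)

v_3(a) = 2 ≥ 1, so the series converges in ℤ_3 to 1/(1 − a) = 1/(1 − 306) = -1/305. Expand this rational in ℤ_3: compute digits iteratively via d_i = x_i mod 3, x_{i+1} = (x_i − d_i)/3. The first 5 digits are (1, 0, 1, 2, 1).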